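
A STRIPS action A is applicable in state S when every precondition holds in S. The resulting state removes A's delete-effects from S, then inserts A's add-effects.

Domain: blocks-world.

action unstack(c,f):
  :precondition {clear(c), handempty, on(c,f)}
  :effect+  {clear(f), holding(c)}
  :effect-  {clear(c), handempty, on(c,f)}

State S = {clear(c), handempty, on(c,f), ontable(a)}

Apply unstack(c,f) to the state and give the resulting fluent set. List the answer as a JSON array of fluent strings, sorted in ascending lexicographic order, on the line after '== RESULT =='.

Compute (S \ del) ∪ add:
  pre ⊆ S: {clear(c), handempty, on(c,f)} ⊆ S  — applicable
  S \ del = {ontable(a)}
  ∪ add   = {clear(f), holding(c), ontable(a)}

== RESULT ==
["clear(f)", "holding(c)", "ontable(a)"]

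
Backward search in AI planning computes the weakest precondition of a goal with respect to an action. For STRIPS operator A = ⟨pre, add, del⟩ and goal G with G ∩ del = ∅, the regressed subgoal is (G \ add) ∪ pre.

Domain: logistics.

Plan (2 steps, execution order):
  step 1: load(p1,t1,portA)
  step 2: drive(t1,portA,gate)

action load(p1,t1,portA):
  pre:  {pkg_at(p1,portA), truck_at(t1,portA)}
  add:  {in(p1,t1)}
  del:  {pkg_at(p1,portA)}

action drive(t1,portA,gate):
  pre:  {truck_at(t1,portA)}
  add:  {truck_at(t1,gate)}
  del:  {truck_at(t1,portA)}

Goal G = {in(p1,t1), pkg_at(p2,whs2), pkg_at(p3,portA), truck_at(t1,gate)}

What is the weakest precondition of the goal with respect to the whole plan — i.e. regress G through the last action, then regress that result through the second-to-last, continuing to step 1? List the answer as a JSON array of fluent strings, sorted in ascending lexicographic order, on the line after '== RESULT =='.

Work backward from the goal:
  through step 2 (drive(t1,portA,gate)): drop {truck_at(t1,gate)}, keep {in(p1,t1), pkg_at(p2,whs2), pkg_at(p3,portA)}, require {truck_at(t1,portA)}
    → {in(p1,t1), pkg_at(p2,whs2), pkg_at(p3,portA), truck_at(t1,portA)}
  through step 1 (load(p1,t1,portA)): drop {in(p1,t1)}, keep {pkg_at(p2,whs2), pkg_at(p3,portA), truck_at(t1,portA)}, require {pkg_at(p1,portA), truck_at(t1,portA)}
    → {pkg_at(p1,portA), pkg_at(p2,whs2), pkg_at(p3,portA), truck_at(t1,portA)}

== RESULT ==
["pkg_at(p1,portA)", "pkg_at(p2,whs2)", "pkg_at(p3,portA)", "truck_at(t1,portA)"]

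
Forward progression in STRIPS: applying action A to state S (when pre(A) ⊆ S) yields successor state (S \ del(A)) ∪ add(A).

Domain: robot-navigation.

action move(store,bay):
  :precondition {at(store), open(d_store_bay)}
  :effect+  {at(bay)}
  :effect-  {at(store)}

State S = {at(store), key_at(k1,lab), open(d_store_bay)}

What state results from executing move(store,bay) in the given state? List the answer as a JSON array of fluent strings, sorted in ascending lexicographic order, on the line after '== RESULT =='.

Progress:
  pre ⊆ S: {at(store), open(d_store_bay)} ⊆ S  — applicable
  S \ del = {key_at(k1,lab), open(d_store_bay)}
  ∪ add   = {at(bay), key_at(k1,lab), open(d_store_bay)}

== RESULT ==
["at(bay)", "key_at(k1,lab)", "open(d_store_bay)"]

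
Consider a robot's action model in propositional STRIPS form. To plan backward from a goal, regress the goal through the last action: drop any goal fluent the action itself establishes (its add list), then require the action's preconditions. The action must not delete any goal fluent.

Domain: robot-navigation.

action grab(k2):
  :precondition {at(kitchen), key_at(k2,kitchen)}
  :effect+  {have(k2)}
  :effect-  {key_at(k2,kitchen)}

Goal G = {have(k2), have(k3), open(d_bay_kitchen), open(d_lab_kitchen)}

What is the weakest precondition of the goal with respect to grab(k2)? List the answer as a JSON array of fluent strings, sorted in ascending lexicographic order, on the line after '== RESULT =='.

Compute (G \ add) ∪ pre:
  G ∩ del = {}  (empty — regression defined)
  G \ add = {have(k2), have(k3), open(d_bay_kitchen), open(d_lab_kitchen)} \ {have(k2)} = {have(k3), open(d_bay_kitchen), open(d_lab_kitchen)}
  ∪ pre   = {have(k3), open(d_bay_kitchen), open(d_lab_kitchen)} ∪ {at(kitchen), key_at(k2,kitchen)}
          = {at(kitchen), have(k3), key_at(k2,kitchen), open(d_bay_kitchen), open(d_lab_kitchen)}

== RESULT ==
["at(kitchen)", "have(k3)", "key_at(k2,kitchen)", "open(d_bay_kitchen)", "open(d_lab_kitchen)"]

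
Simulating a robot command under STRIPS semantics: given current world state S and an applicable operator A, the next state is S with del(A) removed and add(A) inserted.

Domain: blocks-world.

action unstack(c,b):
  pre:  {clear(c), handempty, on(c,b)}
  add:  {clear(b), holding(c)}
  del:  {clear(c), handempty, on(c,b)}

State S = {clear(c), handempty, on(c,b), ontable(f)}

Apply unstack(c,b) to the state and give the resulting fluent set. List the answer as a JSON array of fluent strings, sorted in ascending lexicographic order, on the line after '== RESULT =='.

Progress:
  pre ⊆ S: {clear(c), handempty, on(c,b)} ⊆ S  — applicable
  S \ del = {ontable(f)}
  ∪ add   = {clear(b), holding(c), ontable(f)}

== RESULT ==
["clear(b)", "holding(c)", "ontable(f)"]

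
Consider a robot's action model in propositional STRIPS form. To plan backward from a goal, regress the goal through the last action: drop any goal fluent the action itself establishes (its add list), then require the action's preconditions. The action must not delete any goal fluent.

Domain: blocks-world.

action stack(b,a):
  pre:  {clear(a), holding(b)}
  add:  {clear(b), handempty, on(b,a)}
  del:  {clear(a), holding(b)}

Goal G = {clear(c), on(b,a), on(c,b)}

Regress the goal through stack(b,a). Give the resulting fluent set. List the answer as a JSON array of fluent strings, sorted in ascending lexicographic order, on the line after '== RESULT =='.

Regress:
  G ∩ del = {}  (empty — regression defined)
  G \ add = {clear(c), on(b,a), on(c,b)} \ {clear(b), handempty, on(b,a)} = {clear(c), on(c,b)}
  ∪ pre   = {clear(c), on(c,b)} ∪ {clear(a), holding(b)}
          = {clear(a), clear(c), holding(b), on(c,b)}

== RESULT ==
["clear(a)", "clear(c)", "holding(b)", "on(c,b)"]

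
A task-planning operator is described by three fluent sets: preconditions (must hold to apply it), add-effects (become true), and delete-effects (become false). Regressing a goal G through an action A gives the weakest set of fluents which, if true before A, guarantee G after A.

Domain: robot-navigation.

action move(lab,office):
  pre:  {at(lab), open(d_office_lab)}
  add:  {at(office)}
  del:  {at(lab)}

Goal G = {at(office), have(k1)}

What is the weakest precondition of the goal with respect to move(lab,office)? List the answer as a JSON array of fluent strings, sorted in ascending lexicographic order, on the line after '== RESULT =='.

Compute (G \ add) ∪ pre:
  G ∩ del = {}  (empty — regression defined)
  G \ add = {at(office), have(k1)} \ {at(office)} = {have(k1)}
  ∪ pre   = {have(k1)} ∪ {at(lab), open(d_office_lab)}
          = {at(lab), have(k1), open(d_office_lab)}

== RESULT ==
["at(lab)", "have(k1)", "open(d_office_lab)"]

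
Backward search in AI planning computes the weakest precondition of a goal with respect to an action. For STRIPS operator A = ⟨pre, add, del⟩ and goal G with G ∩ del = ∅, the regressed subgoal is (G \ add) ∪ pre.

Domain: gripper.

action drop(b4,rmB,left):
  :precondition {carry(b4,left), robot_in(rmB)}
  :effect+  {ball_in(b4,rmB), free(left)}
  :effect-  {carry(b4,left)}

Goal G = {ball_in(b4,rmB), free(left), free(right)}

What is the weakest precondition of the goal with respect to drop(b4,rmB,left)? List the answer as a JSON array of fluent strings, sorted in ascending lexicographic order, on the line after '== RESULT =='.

Compute (G \ add) ∪ pre:
  G ∩ del = {}  (empty — regression defined)
  G \ add = {ball_in(b4,rmB), free(left), free(right)} \ {ball_in(b4,rmB), free(left)} = {free(right)}
  ∪ pre   = {free(right)} ∪ {carry(b4,left), robot_in(rmB)}
          = {carry(b4,left), free(right), robot_in(rmB)}

== RESULT ==
["carry(b4,left)", "free(right)", "robot_in(rmB)"]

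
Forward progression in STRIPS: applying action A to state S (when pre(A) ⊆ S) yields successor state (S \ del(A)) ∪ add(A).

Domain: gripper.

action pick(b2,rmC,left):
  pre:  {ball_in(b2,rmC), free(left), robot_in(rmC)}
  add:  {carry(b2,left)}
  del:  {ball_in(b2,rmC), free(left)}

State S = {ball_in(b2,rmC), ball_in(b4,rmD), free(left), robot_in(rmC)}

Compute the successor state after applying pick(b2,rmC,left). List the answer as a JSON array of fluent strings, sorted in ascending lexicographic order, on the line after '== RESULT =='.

Progress:
  pre ⊆ S: {ball_in(b2,rmC), free(left), robot_in(rmC)} ⊆ S  — applicable
  S \ del = {ball_in(b4,rmD), robot_in(rmC)}
  ∪ add   = {ball_in(b4,rmD), carry(b2,left), robot_in(rmC)}

== RESULT ==
["ball_in(b4,rmD)", "carry(b2,left)", "robot_in(rmC)"]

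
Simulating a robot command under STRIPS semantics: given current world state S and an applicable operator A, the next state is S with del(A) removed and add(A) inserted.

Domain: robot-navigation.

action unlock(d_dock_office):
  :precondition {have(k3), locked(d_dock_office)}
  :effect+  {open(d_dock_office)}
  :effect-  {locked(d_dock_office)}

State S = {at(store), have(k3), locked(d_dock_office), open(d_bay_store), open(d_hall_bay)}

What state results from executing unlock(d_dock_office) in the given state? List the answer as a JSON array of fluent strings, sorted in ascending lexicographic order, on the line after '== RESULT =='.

Compute (S \ del) ∪ add:
  pre ⊆ S: {have(k3), locked(d_dock_office)} ⊆ S  — applicable
  S \ del = {at(store), have(k3), open(d_bay_store), open(d_hall_bay)}
  ∪ add   = {at(store), have(k3), open(d_bay_store), open(d_dock_office), open(d_hall_bay)}

== RESULT ==
["at(store)", "have(k3)", "open(d_bay_store)", "open(d_dock_office)", "open(d_hall_bay)"]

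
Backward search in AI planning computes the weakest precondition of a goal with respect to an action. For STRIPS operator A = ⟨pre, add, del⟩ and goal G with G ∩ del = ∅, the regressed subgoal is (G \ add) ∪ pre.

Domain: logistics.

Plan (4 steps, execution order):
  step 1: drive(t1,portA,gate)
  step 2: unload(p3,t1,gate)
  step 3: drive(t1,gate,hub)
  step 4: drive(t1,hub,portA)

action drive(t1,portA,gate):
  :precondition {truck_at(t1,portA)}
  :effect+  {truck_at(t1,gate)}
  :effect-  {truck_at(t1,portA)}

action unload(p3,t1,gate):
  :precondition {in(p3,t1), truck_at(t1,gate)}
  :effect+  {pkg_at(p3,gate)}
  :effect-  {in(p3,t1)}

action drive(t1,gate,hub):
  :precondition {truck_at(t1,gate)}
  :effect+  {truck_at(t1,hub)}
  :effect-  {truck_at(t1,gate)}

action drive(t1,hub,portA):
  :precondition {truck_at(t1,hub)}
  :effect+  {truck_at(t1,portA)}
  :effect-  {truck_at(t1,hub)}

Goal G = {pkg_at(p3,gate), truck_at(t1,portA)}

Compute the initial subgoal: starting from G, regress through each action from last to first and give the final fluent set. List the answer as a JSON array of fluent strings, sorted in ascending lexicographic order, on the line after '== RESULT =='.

Work backward from the goal:
  through step 4 (drive(t1,hub,portA)): drop {truck_at(t1,portA)}, keep {pkg_at(p3,gate)}, require {truck_at(t1,hub)}
    → {pkg_at(p3,gate), truck_at(t1,hub)}
  through step 3 (drive(t1,gate,hub)): drop {truck_at(t1,hub)}, keep {pkg_at(p3,gate)}, require {truck_at(t1,gate)}
    → {pkg_at(p3,gate), truck_at(t1,gate)}
  through step 2 (unload(p3,t1,gate)): drop {pkg_at(p3,gate)}, keep {truck_at(t1,gate)}, require {in(p3,t1), truck_at(t1,gate)}
    → {in(p3,t1), truck_at(t1,gate)}
  through step 1 (drive(t1,portA,gate)): drop {truck_at(t1,gate)}, keep {in(p3,t1)}, require {truck_at(t1,portA)}
    → {in(p3,t1), truck_at(t1,portA)}

== RESULT ==
["in(p3,t1)", "truck_at(t1,portA)"]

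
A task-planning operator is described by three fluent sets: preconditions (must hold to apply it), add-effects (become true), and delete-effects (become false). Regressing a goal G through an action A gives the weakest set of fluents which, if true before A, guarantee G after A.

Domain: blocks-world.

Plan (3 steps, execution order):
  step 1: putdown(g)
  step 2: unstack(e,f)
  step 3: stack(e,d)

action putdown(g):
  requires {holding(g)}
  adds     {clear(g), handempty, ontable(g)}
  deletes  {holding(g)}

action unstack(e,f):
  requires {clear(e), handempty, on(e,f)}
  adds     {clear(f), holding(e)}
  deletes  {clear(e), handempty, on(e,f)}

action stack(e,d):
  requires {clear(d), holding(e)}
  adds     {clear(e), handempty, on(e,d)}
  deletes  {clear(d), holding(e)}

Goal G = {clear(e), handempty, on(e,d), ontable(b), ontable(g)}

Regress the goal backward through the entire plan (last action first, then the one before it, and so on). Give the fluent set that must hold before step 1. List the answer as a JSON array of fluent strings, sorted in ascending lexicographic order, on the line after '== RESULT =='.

Work backward from the goal:
  through step 3 (stack(e,d)): drop {clear(e), handempty, on(e,d)}, keep {ontable(b), ontable(g)}, require {clear(d), holding(e)}
    → {clear(d), holding(e), ontable(b), ontable(g)}
  through step 2 (unstack(e,f)): drop {holding(e)}, keep {clear(d), ontable(b), ontable(g)}, require {clear(e), handempty, on(e,f)}
    → {clear(d), clear(e), handempty, on(e,f), ontable(b), ontable(g)}
  through step 1 (putdown(g)): drop {handempty, ontable(g)}, keep {clear(d), clear(e), on(e,f), ontable(b)}, require {holding(g)}
    → {clear(d), clear(e), holding(g), on(e,f), ontable(b)}

== RESULT ==
["clear(d)", "clear(e)", "holding(g)", "on(e,f)", "ontable(b)"]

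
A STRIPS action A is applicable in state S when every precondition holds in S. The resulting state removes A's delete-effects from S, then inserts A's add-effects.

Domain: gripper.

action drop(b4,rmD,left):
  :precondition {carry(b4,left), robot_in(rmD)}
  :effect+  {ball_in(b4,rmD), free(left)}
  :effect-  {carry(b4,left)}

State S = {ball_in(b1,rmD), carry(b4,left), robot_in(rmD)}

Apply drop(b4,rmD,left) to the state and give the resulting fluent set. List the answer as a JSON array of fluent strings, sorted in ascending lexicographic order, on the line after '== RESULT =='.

Progress:
  pre ⊆ S: {carry(b4,left), robot_in(rmD)} ⊆ S  — applicable
  S \ del = {ball_in(b1,rmD), robot_in(rmD)}
  ∪ add   = {ball_in(b1,rmD), ball_in(b4,rmD), free(left), robot_in(rmD)}

== RESULT ==
["ball_in(b1,rmD)", "ball_in(b4,rmD)", "free(left)", "robot_in(rmD)"]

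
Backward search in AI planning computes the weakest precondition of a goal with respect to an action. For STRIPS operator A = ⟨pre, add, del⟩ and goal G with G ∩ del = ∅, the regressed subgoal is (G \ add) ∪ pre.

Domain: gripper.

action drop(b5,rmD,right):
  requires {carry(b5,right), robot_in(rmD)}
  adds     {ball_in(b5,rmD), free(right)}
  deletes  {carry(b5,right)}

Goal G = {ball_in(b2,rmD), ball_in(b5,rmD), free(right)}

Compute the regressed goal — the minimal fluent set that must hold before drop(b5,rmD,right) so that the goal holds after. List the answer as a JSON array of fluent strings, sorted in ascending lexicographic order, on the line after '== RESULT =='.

Regress:
  G ∩ del = {}  (empty — regression defined)
  G \ add = {ball_in(b2,rmD), ball_in(b5,rmD), free(right)} \ {ball_in(b5,rmD), free(right)} = {ball_in(b2,rmD)}
  ∪ pre   = {ball_in(b2,rmD)} ∪ {carry(b5,right), robot_in(rmD)}
          = {ball_in(b2,rmD), carry(b5,right), robot_in(rmD)}

== RESULT ==
["ball_in(b2,rmD)", "carry(b5,right)", "robot_in(rmD)"]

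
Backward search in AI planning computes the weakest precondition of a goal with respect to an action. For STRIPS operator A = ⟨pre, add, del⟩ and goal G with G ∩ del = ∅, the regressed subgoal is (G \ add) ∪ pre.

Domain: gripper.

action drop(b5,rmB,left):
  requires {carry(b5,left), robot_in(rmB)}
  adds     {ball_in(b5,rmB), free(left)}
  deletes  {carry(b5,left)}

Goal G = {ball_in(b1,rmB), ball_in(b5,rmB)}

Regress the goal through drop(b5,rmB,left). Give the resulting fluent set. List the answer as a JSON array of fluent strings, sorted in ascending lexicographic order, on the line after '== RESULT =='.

Regress:
  G ∩ del = {}  (empty — regression defined)
  G \ add = {ball_in(b1,rmB), ball_in(b5,rmB)} \ {ball_in(b5,rmB), free(left)} = {ball_in(b1,rmB)}
  ∪ pre   = {ball_in(b1,rmB)} ∪ {carry(b5,left), robot_in(rmB)}
          = {ball_in(b1,rmB), carry(b5,left), robot_in(rmB)}

== RESULT ==
["ball_in(b1,rmB)", "carry(b5,left)", "robot_in(rmB)"]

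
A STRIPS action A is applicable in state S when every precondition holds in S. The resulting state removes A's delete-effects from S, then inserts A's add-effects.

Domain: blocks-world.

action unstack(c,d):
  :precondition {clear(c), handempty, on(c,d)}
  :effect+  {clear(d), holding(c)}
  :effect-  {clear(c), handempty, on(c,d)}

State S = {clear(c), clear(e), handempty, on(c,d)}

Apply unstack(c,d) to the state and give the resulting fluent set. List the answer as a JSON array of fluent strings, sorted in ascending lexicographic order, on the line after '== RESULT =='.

Progress:
  pre ⊆ S: {clear(c), handempty, on(c,d)} ⊆ S  — applicable
  S \ del = {clear(e)}
  ∪ add   = {clear(d), clear(e), holding(c)}

== RESULT ==
["clear(d)", "clear(e)", "holding(c)"]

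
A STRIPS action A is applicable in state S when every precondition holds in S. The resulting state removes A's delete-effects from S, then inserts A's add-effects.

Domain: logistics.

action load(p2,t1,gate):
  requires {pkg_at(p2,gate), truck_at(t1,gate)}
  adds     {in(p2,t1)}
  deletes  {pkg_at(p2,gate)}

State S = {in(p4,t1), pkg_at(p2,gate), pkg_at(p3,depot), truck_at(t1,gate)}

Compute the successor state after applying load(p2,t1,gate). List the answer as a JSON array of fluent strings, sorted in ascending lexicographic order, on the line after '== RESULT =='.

Progress:
  pre ⊆ S: {pkg_at(p2,gate), truck_at(t1,gate)} ⊆ S  — applicable
  S \ del = {in(p4,t1), pkg_at(p3,depot), truck_at(t1,gate)}
  ∪ add   = {in(p2,t1), in(p4,t1), pkg_at(p3,depot), truck_at(t1,gate)}

== RESULT ==
["in(p2,t1)", "in(p4,t1)", "pkg_at(p3,depot)", "truck_at(t1,gate)"]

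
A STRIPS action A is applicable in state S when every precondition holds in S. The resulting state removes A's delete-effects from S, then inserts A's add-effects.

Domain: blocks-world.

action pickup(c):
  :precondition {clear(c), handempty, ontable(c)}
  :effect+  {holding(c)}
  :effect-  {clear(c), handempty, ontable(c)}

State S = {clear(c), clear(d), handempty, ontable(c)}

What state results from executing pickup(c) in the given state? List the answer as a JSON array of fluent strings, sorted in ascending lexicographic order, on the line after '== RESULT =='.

Progress:
  pre ⊆ S: {clear(c), handempty, ontable(c)} ⊆ S  — applicable
  S \ del = {clear(d)}
  ∪ add   = {clear(d), holding(c)}

== RESULT ==
["clear(d)", "holding(c)"]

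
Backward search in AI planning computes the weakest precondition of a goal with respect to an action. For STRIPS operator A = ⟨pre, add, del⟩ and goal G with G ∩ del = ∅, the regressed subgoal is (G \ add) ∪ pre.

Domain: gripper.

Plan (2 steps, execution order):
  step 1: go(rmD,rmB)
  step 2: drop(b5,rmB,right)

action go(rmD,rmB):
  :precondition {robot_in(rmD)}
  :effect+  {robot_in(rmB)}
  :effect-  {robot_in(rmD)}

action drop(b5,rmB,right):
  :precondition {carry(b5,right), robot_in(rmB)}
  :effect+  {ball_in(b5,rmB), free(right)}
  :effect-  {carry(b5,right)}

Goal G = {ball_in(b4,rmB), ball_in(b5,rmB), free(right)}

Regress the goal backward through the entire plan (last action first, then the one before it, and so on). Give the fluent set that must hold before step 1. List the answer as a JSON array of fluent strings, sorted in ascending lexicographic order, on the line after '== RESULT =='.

Work backward from the goal:
  through step 2 (drop(b5,rmB,right)): drop {ball_in(b5,rmB), free(right)}, keep {ball_in(b4,rmB)}, require {carry(b5,right), robot_in(rmB)}
    → {ball_in(b4,rmB), carry(b5,right), robot_in(rmB)}
  through step 1 (go(rmD,rmB)): drop {robot_in(rmB)}, keep {ball_in(b4,rmB), carry(b5,right)}, require {robot_in(rmD)}
    → {ball_in(b4,rmB), carry(b5,right), robot_in(rmD)}

== RESULT ==
["ball_in(b4,rmB)", "carry(b5,right)", "robot_in(rmD)"]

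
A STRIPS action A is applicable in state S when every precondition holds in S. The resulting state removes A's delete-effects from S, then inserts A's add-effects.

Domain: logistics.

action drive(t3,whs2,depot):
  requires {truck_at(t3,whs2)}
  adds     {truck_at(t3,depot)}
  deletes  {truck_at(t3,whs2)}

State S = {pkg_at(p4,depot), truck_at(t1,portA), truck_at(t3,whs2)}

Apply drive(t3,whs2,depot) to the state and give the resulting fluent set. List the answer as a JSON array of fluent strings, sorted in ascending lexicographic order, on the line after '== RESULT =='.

Compute (S \ del) ∪ add:
  pre ⊆ S: {truck_at(t3,whs2)} ⊆ S  — applicable
  S \ del = {pkg_at(p4,depot), truck_at(t1,portA)}
  ∪ add   = {pkg_at(p4,depot), truck_at(t1,portA), truck_at(t3,depot)}

== RESULT ==
["pkg_at(p4,depot)", "truck_at(t1,portA)", "truck_at(t3,depot)"]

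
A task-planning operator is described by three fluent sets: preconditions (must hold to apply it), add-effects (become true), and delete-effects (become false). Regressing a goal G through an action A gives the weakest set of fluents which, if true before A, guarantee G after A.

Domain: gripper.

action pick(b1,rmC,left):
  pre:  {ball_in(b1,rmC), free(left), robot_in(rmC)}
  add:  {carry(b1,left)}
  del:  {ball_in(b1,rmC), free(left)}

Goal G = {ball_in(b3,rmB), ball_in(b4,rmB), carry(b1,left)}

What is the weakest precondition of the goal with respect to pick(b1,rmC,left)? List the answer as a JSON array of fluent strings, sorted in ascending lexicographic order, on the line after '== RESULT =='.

Regress:
  G ∩ del = {}  (empty — regression defined)
  G \ add = {ball_in(b3,rmB), ball_in(b4,rmB), carry(b1,left)} \ {carry(b1,left)} = {ball_in(b3,rmB), ball_in(b4,rmB)}
  ∪ pre   = {ball_in(b3,rmB), ball_in(b4,rmB)} ∪ {ball_in(b1,rmC), free(left), robot_in(rmC)}
          = {ball_in(b1,rmC), ball_in(b3,rmB), ball_in(b4,rmB), free(left), robot_in(rmC)}

== RESULT ==
["ball_in(b1,rmC)", "ball_in(b3,rmB)", "ball_in(b4,rmB)", "free(left)", "robot_in(rmC)"]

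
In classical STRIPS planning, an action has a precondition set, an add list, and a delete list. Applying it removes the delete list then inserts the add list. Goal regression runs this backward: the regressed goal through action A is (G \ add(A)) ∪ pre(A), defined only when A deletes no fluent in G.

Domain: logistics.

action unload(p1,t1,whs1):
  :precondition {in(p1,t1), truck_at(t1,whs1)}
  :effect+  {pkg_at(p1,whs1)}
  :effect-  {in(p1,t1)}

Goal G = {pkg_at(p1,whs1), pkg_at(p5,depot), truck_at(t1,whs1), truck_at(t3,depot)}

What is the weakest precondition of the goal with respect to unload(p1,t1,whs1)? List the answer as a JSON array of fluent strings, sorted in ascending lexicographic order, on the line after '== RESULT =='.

Compute (G \ add) ∪ pre:
  G ∩ del = {}  (empty — regression defined)
  G \ add = {pkg_at(p1,whs1), pkg_at(p5,depot), truck_at(t1,whs1), truck_at(t3,depot)} \ {pkg_at(p1,whs1)} = {pkg_at(p5,depot), truck_at(t1,whs1), truck_at(t3,depot)}
  ∪ pre   = {pkg_at(p5,depot), truck_at(t1,whs1), truck_at(t3,depot)} ∪ {in(p1,t1), truck_at(t1,whs1)}
          = {in(p1,t1), pkg_at(p5,depot), truck_at(t1,whs1), truck_at(t3,depot)}

== RESULT ==
["in(p1,t1)", "pkg_at(p5,depot)", "truck_at(t1,whs1)", "truck_at(t3,depot)"]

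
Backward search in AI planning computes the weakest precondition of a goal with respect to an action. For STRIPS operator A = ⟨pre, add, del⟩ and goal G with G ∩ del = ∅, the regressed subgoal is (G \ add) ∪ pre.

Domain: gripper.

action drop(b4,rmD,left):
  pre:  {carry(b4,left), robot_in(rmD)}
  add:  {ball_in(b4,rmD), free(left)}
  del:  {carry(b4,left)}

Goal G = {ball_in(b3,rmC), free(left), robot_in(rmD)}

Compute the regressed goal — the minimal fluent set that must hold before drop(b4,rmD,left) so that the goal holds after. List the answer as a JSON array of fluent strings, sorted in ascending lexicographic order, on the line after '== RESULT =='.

Compute (G \ add) ∪ pre:
  G ∩ del = {}  (empty — regression defined)
  G \ add = {ball_in(b3,rmC), free(left), robot_in(rmD)} \ {ball_in(b4,rmD), free(left)} = {ball_in(b3,rmC), robot_in(rmD)}
  ∪ pre   = {ball_in(b3,rmC), robot_in(rmD)} ∪ {carry(b4,left), robot_in(rmD)}
          = {ball_in(b3,rmC), carry(b4,left), robot_in(rmD)}

== RESULT ==
["ball_in(b3,rmC)", "carry(b4,left)", "robot_in(rmD)"]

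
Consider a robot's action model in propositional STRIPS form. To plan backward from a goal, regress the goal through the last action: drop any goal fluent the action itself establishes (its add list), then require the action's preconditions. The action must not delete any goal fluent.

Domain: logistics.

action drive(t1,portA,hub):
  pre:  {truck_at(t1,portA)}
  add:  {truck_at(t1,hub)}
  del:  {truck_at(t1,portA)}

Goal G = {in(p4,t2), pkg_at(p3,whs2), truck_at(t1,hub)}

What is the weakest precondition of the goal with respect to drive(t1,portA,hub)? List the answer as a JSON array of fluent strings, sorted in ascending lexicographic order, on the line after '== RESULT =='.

Compute (G \ add) ∪ pre:
  G ∩ del = {}  (empty — regression defined)
  G \ add = {in(p4,t2), pkg_at(p3,whs2), truck_at(t1,hub)} \ {truck_at(t1,hub)} = {in(p4,t2), pkg_at(p3,whs2)}
  ∪ pre   = {in(p4,t2), pkg_at(p3,whs2)} ∪ {truck_at(t1,portA)}
          = {in(p4,t2), pkg_at(p3,whs2), truck_at(t1,portA)}

== RESULT ==
["in(p4,t2)", "pkg_at(p3,whs2)", "truck_at(t1,portA)"]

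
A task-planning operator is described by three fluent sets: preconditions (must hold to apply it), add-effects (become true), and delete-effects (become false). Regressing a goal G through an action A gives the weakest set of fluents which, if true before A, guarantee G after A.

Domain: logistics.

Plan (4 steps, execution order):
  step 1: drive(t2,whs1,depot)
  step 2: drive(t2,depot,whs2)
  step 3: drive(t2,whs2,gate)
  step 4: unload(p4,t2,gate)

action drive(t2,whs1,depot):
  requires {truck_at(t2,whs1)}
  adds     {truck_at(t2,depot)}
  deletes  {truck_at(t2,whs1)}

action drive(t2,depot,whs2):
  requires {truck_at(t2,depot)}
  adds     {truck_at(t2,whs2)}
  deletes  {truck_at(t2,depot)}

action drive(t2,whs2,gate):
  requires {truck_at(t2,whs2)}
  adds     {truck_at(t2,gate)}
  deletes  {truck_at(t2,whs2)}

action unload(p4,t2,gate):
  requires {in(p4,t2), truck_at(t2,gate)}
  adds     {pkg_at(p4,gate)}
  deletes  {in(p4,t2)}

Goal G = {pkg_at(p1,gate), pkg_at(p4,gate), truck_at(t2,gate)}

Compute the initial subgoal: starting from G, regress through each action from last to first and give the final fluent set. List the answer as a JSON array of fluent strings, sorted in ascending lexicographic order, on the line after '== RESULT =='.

Work backward from the goal:
  through step 4 (unload(p4,t2,gate)): drop {pkg_at(p4,gate)}, keep {pkg_at(p1,gate), truck_at(t2,gate)}, require {in(p4,t2), truck_at(t2,gate)}
    → {in(p4,t2), pkg_at(p1,gate), truck_at(t2,gate)}
  through step 3 (drive(t2,whs2,gate)): drop {truck_at(t2,gate)}, keep {in(p4,t2), pkg_at(p1,gate)}, require {truck_at(t2,whs2)}
    → {in(p4,t2), pkg_at(p1,gate), truck_at(t2,whs2)}
  through step 2 (drive(t2,depot,whs2)): drop {truck_at(t2,whs2)}, keep {in(p4,t2), pkg_at(p1,gate)}, require {truck_at(t2,depot)}
    → {in(p4,t2), pkg_at(p1,gate), truck_at(t2,depot)}
  through step 1 (drive(t2,whs1,depot)): drop {truck_at(t2,depot)}, keep {in(p4,t2), pkg_at(p1,gate)}, require {truck_at(t2,whs1)}
    → {in(p4,t2), pkg_at(p1,gate), truck_at(t2,whs1)}

== RESULT ==
["in(p4,t2)", "pkg_at(p1,gate)", "truck_at(t2,whs1)"]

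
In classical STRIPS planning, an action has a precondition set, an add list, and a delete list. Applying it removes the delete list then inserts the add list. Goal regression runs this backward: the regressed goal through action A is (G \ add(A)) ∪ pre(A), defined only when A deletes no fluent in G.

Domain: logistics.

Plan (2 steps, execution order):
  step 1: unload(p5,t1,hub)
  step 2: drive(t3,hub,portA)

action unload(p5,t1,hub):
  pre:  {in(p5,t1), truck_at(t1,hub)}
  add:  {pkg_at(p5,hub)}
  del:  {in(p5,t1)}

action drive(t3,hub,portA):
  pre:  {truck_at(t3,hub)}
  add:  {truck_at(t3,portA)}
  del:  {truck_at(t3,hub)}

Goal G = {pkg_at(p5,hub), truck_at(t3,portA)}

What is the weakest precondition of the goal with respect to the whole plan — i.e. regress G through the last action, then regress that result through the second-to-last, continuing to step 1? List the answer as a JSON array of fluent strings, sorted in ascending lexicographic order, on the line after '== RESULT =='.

Work backward from the goal:
  through step 2 (drive(t3,hub,portA)): drop {truck_at(t3,portA)}, keep {pkg_at(p5,hub)}, require {truck_at(t3,hub)}
    → {pkg_at(p5,hub), truck_at(t3,hub)}
  through step 1 (unload(p5,t1,hub)): drop {pkg_at(p5,hub)}, keep {truck_at(t3,hub)}, require {in(p5,t1), truck_at(t1,hub)}
    → {in(p5,t1), truck_at(t1,hub), truck_at(t3,hub)}

== RESULT ==
["in(p5,t1)", "truck_at(t1,hub)", "truck_at(t3,hub)"]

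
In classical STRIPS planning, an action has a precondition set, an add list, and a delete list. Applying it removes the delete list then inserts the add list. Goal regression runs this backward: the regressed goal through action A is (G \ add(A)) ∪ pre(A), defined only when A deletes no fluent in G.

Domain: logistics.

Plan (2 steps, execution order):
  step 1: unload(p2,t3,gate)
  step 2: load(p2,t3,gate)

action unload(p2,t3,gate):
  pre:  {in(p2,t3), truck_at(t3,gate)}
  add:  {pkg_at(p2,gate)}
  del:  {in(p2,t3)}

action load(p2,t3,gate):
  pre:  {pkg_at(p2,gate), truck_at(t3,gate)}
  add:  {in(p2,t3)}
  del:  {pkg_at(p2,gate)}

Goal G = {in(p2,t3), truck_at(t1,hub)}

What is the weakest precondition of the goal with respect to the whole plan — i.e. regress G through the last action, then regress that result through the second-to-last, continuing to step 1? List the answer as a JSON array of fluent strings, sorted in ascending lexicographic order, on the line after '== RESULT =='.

Work backward from the goal:
  through step 2 (load(p2,t3,gate)): drop {in(p2,t3)}, keep {truck_at(t1,hub)}, require {pkg_at(p2,gate), truck_at(t3,gate)}
    → {pkg_at(p2,gate), truck_at(t1,hub), truck_at(t3,gate)}
  through step 1 (unload(p2,t3,gate)): drop {pkg_at(p2,gate)}, keep {truck_at(t1,hub), truck_at(t3,gate)}, require {in(p2,t3), truck_at(t3,gate)}
    → {in(p2,t3), truck_at(t1,hub), truck_at(t3,gate)}

== RESULT ==
["in(p2,t3)", "truck_at(t1,hub)", "truck_at(t3,gate)"]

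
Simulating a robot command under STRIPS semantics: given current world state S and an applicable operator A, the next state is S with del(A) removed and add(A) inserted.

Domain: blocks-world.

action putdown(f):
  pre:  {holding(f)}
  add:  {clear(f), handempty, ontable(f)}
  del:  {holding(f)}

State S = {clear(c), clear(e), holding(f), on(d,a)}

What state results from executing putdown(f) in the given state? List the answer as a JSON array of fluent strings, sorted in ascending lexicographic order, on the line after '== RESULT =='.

Progress:
  pre ⊆ S: {holding(f)} ⊆ S  — applicable
  S \ del = {clear(c), clear(e), on(d,a)}
  ∪ add   = {clear(c), clear(e), clear(f), handempty, on(d,a), ontable(f)}

== RESULT ==
["clear(c)", "clear(e)", "clear(f)", "handempty", "on(d,a)", "ontable(f)"]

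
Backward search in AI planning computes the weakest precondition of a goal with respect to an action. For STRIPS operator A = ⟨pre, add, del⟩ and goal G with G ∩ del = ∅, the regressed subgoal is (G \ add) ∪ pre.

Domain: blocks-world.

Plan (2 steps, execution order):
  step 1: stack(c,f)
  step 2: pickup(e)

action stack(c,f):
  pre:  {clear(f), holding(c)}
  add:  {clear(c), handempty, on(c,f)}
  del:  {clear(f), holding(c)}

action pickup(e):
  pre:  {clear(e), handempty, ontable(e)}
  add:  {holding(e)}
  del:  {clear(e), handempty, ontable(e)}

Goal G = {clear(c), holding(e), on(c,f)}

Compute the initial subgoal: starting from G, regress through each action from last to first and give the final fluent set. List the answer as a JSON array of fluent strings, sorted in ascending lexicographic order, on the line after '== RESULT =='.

Regress step by step:
  through step 2 (pickup(e)): drop {holding(e)}, keep {clear(c), on(c,f)}, require {clear(e), handempty, ontable(e)}
    → {clear(c), clear(e), handempty, on(c,f), ontable(e)}
  through step 1 (stack(c,f)): drop {clear(c), handempty, on(c,f)}, keep {clear(e), ontable(e)}, require {clear(f), holding(c)}
    → {clear(e), clear(f), holding(c), ontable(e)}

== RESULT ==
["clear(e)", "clear(f)", "holding(c)", "ontable(e)"]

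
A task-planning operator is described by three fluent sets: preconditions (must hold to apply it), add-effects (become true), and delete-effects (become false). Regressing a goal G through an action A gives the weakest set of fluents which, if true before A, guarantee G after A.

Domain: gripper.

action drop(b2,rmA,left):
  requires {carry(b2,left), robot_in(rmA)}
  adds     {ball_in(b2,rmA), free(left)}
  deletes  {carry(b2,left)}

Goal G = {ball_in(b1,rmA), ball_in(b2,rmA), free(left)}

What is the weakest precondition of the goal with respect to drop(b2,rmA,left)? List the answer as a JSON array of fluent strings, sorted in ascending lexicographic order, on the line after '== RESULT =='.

Compute (G \ add) ∪ pre:
  G ∩ del = {}  (empty — regression defined)
  G \ add = {ball_in(b1,rmA), ball_in(b2,rmA), free(left)} \ {ball_in(b2,rmA), free(left)} = {ball_in(b1,rmA)}
  ∪ pre   = {ball_in(b1,rmA)} ∪ {carry(b2,left), robot_in(rmA)}
          = {ball_in(b1,rmA), carry(b2,left), robot_in(rmA)}

== RESULT ==
["ball_in(b1,rmA)", "carry(b2,left)", "robot_in(rmA)"]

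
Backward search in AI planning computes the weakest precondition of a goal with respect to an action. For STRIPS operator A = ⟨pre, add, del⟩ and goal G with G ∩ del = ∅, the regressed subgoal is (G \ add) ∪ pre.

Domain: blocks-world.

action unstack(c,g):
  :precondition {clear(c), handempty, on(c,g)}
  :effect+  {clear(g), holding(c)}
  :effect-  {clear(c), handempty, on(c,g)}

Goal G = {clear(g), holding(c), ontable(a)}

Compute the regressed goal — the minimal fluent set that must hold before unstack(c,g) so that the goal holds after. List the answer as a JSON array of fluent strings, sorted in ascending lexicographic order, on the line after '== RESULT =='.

Compute (G \ add) ∪ pre:
  G ∩ del = {}  (empty — regression defined)
  G \ add = {clear(g), holding(c), ontable(a)} \ {clear(g), holding(c)} = {ontable(a)}
  ∪ pre   = {ontable(a)} ∪ {clear(c), handempty, on(c,g)}
          = {clear(c), handempty, on(c,g), ontable(a)}

== RESULT ==
["clear(c)", "handempty", "on(c,g)", "ontable(a)"]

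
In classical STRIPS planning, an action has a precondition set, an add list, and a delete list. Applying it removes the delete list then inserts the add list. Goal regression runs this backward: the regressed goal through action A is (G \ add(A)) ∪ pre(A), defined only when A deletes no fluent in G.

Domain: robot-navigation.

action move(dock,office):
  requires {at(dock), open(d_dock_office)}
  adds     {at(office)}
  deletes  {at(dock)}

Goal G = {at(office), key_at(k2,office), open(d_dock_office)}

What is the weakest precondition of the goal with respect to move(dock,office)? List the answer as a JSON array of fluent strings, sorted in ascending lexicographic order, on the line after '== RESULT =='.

Compute (G \ add) ∪ pre:
  G ∩ del = {}  (empty — regression defined)
  G \ add = {at(office), key_at(k2,office), open(d_dock_office)} \ {at(office)} = {key_at(k2,office), open(d_dock_office)}
  ∪ pre   = {key_at(k2,office), open(d_dock_office)} ∪ {at(dock), open(d_dock_office)}
          = {at(dock), key_at(k2,office), open(d_dock_office)}

== RESULT ==
["at(dock)", "key_at(k2,office)", "open(d_dock_office)"]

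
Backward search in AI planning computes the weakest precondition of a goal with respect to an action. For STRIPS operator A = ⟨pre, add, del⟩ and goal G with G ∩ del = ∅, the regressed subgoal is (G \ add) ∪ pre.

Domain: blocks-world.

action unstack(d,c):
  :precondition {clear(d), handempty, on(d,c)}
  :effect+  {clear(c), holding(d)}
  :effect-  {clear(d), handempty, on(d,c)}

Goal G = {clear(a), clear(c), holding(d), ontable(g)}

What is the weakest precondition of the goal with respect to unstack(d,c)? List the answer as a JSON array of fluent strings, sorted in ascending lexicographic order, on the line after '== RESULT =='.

Regress:
  G ∩ del = {}  (empty — regression defined)
  G \ add = {clear(a), clear(c), holding(d), ontable(g)} \ {clear(c), holding(d)} = {clear(a), ontable(g)}
  ∪ pre   = {clear(a), ontable(g)} ∪ {clear(d), handempty, on(d,c)}
          = {clear(a), clear(d), handempty, on(d,c), ontable(g)}

== RESULT ==
["clear(a)", "clear(d)", "handempty", "on(d,c)", "ontable(g)"]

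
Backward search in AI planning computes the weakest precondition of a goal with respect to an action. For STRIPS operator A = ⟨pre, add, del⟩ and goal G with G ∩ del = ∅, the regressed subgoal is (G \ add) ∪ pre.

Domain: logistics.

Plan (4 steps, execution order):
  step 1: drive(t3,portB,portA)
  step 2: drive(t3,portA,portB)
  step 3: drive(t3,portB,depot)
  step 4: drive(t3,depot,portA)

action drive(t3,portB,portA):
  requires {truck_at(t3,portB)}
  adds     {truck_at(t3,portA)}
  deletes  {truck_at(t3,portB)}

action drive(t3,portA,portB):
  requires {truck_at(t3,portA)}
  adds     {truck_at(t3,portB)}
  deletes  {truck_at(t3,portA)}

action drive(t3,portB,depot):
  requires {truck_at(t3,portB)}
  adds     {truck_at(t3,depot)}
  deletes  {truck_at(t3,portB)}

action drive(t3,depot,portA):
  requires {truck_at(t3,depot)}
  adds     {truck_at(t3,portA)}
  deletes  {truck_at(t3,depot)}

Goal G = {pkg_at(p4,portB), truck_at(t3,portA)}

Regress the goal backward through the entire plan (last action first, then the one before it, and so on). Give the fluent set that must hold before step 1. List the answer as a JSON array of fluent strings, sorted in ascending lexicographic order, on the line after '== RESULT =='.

Regress step by step:
  through step 4 (drive(t3,depot,portA)): drop {truck_at(t3,portA)}, keep {pkg_at(p4,portB)}, require {truck_at(t3,depot)}
    → {pkg_at(p4,portB), truck_at(t3,depot)}
  through step 3 (drive(t3,portB,depot)): drop {truck_at(t3,depot)}, keep {pkg_at(p4,portB)}, require {truck_at(t3,portB)}
    → {pkg_at(p4,portB), truck_at(t3,portB)}
  through step 2 (drive(t3,portA,portB)): drop {truck_at(t3,portB)}, keep {pkg_at(p4,portB)}, require {truck_at(t3,portA)}
    → {pkg_at(p4,portB), truck_at(t3,portA)}
  through step 1 (drive(t3,portB,portA)): drop {truck_at(t3,portA)}, keep {pkg_at(p4,portB)}, require {truck_at(t3,portB)}
    → {pkg_at(p4,portB), truck_at(t3,portB)}

== RESULT ==
["pkg_at(p4,portB)", "truck_at(t3,portB)"]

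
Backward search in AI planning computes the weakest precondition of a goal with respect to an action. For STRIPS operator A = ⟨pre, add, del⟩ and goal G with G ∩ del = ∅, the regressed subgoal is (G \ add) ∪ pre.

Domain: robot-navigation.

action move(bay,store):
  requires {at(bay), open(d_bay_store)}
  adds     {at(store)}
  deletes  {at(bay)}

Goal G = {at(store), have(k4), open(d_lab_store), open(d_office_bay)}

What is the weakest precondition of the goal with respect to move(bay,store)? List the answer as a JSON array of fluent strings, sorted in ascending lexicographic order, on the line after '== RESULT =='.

Regress:
  G ∩ del = {}  (empty — regression defined)
  G \ add = {at(store), have(k4), open(d_lab_store), open(d_office_bay)} \ {at(store)} = {have(k4), open(d_lab_store), open(d_office_bay)}
  ∪ pre   = {have(k4), open(d_lab_store), open(d_office_bay)} ∪ {at(bay), open(d_bay_store)}
          = {at(bay), have(k4), open(d_bay_store), open(d_lab_store), open(d_office_bay)}

== RESULT ==
["at(bay)", "have(k4)", "open(d_bay_store)", "open(d_lab_store)", "open(d_office_bay)"]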